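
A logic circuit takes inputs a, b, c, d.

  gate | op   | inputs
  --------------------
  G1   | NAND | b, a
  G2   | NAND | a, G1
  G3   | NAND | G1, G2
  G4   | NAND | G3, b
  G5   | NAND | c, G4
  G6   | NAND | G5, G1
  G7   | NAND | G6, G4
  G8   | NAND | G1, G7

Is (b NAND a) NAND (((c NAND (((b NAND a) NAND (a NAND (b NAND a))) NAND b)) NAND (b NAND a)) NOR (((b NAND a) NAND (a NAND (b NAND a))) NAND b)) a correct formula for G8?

G1 = b NAND a
G2 = a NAND G1 = a NAND (b NAND a)
G3 = G1 NAND G2 = (b NAND a) NAND (a NAND (b NAND a))
G4 = G3 NAND b = ((b NAND a) NAND (a NAND (b NAND a))) NAND b
G5 = c NAND G4 = c NAND (((b NAND a) NAND (a NAND (b NAND a))) NAND b)
G6 = G5 NAND G1 = (c NAND (((b NAND a) NAND (a NAND (b NAND a))) NAND b)) NAND (b NAND a)
G7 = G6 NAND G4 = ((c NAND (((b NAND a) NAND (a NAND (b NAND a))) NAND b)) NAND (b NAND a)) NAND (((b NAND a) NAND (a NAND (b NAND a))) NAND b)
G8 = G1 NAND G7 = (b NAND a) NAND (((c NAND (((b NAND a) NAND (a NAND (b NAND a))) NAND b)) NAND (b NAND a)) NAND (((b NAND a) NAND (a NAND (b NAND a))) NAND b))
At a=0, b=0, c=0, d=0: circuit gives 0, formula gives 1.

No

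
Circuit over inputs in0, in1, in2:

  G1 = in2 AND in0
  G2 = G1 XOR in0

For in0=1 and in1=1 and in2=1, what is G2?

G1 = 1 AND 1 = 1
G2 = 1 XOR 1 = 0

0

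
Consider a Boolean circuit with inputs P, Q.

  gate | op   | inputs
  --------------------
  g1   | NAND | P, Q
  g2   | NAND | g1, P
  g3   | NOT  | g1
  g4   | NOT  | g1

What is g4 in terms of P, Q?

NOT (P NAND Q)

g1 = P NAND Q
g4 = NOT g1 = NOT (P NAND Q)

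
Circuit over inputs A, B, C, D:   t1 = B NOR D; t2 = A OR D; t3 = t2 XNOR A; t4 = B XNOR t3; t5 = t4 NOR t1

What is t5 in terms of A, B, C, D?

(B XNOR ((A OR D) XNOR A)) NOR (B NOR D)

t1 = B NOR D
t2 = A OR D
t3 = t2 XNOR A = (A OR D) XNOR A
t4 = B XNOR t3 = B XNOR ((A OR D) XNOR A)
t5 = t4 NOR t1 = (B XNOR ((A OR D) XNOR A)) NOR (B NOR D)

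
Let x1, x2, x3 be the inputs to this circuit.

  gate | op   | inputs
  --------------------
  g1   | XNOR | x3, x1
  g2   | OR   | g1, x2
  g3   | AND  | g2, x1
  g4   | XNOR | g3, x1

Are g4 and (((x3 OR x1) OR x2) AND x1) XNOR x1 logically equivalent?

No

g1 = x3 XNOR x1
g2 = g1 OR x2 = (x3 XNOR x1) OR x2
g3 = g2 AND x1 = ((x3 XNOR x1) OR x2) AND x1
g4 = g3 XNOR x1 = (((x3 XNOR x1) OR x2) AND x1) XNOR x1
At x1=1, x2=0, x3=0: circuit gives 0, formula gives 1.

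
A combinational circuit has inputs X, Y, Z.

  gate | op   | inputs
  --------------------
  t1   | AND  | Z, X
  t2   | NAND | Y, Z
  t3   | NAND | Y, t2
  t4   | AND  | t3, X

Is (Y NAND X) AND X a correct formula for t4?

t2 = Y NAND Z
t3 = Y NAND t2 = Y NAND (Y NAND Z)
t4 = t3 AND X = (Y NAND (Y NAND Z)) AND X
At X=1, Y=1, Z=1: circuit gives 1, formula gives 0.

No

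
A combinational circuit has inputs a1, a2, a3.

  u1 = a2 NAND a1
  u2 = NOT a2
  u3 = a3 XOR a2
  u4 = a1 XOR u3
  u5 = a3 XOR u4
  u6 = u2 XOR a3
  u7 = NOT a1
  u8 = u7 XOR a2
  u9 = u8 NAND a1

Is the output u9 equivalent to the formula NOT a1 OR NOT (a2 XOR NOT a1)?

u7 = NOT a1
u8 = u7 XOR a2 = NOT a1 XOR a2
u9 = u8 NAND a1 = (NOT a1 XOR a2) NAND a1
At a1=1, a2=1, a3=0: circuit gives 0, formula gives 0.
At a1=0, a2=0, a3=0: circuit gives 1, formula gives 1.
Agrees on all 8 inputs.

Yes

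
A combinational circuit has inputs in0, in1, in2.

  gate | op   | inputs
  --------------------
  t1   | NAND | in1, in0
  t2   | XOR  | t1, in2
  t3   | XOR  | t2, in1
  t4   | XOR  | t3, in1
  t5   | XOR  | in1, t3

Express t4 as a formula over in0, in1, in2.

(((in1 NAND in0) XOR in2) XOR in1) XOR in1

t1 = in1 NAND in0
t2 = t1 XOR in2 = (in1 NAND in0) XOR in2
t3 = t2 XOR in1 = ((in1 NAND in0) XOR in2) XOR in1
t4 = t3 XOR in1 = (((in1 NAND in0) XOR in2) XOR in1) XOR in1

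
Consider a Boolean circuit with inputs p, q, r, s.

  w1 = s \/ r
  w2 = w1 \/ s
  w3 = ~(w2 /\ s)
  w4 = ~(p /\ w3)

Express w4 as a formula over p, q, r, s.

w1 = s \/ r
w2 = w1 \/ s = (s \/ r) \/ s
w3 = ~(w2 /\ s) = ~(((s \/ r) \/ s) /\ s)
w4 = ~(p /\ w3) = ~(p /\ (~(((s \/ r) \/ s) /\ s)))

~(p /\ (~(((s \/ r) \/ s) /\ s)))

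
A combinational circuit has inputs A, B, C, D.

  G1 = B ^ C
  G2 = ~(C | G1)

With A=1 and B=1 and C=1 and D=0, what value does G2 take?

0

G1 = 1 ^ 1 = 0
G2 = ~(1 | 0) = 0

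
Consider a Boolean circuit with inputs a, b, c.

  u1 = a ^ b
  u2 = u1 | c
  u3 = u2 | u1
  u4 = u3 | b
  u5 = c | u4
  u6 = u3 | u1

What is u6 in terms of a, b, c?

u1 = a ^ b
u2 = u1 | c = (a ^ b) | c
u3 = u2 | u1 = ((a ^ b) | c) | (a ^ b)
u6 = u3 | u1 = (((a ^ b) | c) | (a ^ b)) | (a ^ b)

(((a ^ b) | c) | (a ^ b)) | (a ^ b)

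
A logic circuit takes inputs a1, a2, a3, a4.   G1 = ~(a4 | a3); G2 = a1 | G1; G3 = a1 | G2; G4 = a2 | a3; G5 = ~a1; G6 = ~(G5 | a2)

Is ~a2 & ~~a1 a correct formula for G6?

G5 = ~a1
G6 = ~(G5 | a2) = ~(~a1 | a2)
At a1=0, a2=0, a3=0, a4=0: circuit gives 0, formula gives 0.
At a1=1, a2=0, a3=0, a4=0: circuit gives 1, formula gives 1.
Agrees on all 16 inputs.

Yes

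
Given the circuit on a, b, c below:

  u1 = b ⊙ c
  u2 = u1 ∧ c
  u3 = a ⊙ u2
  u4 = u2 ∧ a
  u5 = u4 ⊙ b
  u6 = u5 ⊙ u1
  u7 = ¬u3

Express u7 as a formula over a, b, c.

¬(a ⊙ ((b ⊙ c) ∧ c))

u1 = b ⊙ c
u2 = u1 ∧ c = (b ⊙ c) ∧ c
u3 = a ⊙ u2 = a ⊙ ((b ⊙ c) ∧ c)
u7 = ¬u3 = ¬(a ⊙ ((b ⊙ c) ∧ c))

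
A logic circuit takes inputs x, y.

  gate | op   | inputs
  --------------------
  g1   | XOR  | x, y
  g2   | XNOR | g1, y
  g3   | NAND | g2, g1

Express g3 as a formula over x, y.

((x XOR y) XNOR y) NAND (x XOR y)

g1 = x XOR y
g2 = g1 XNOR y = (x XOR y) XNOR y
g3 = g2 NAND g1 = ((x XOR y) XNOR y) NAND (x XOR y)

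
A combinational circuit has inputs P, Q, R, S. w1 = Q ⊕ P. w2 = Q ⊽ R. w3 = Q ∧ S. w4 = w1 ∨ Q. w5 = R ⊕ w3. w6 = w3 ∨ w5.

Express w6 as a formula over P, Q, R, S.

(Q ∧ S) ∨ (R ⊕ (Q ∧ S))

w3 = Q ∧ S
w5 = R ⊕ w3 = R ⊕ (Q ∧ S)
w6 = w3 ∨ w5 = (Q ∧ S) ∨ (R ⊕ (Q ∧ S))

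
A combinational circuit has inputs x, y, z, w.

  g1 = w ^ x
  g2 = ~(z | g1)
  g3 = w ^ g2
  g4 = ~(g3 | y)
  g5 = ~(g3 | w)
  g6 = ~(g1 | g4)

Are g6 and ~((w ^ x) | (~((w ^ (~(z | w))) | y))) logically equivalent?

g1 = w ^ x
g2 = ~(z | g1) = ~(z | (w ^ x))
g3 = w ^ g2 = w ^ (~(z | (w ^ x)))
g4 = ~(g3 | y) = ~((w ^ (~(z | (w ^ x)))) | y)
g6 = ~(g1 | g4) = ~((w ^ x) | (~((w ^ (~(z | (w ^ x)))) | y)))
At x=1, y=0, z=0, w=1: circuit gives 0, formula gives 1.

No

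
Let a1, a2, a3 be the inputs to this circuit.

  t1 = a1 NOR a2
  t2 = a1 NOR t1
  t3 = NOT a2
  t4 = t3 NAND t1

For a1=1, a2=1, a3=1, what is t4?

1

t1 = 1 NOR 1 = 0
t3 = NOT 1 = 0
t4 = 0 NAND 0 = 1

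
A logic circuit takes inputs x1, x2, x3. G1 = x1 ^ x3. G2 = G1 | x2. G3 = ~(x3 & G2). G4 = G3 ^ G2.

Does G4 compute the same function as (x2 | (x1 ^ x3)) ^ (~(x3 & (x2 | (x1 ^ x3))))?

G1 = x1 ^ x3
G2 = G1 | x2 = (x1 ^ x3) | x2
G3 = ~(x3 & G2) = ~(x3 & ((x1 ^ x3) | x2))
G4 = G3 ^ G2 = (~(x3 & ((x1 ^ x3) | x2))) ^ ((x1 ^ x3) | x2)
At x1=0, x2=1, x3=0: circuit gives 0, formula gives 0.
At x1=0, x2=0, x3=0: circuit gives 1, formula gives 1.
Agrees on all 8 inputs.

Yes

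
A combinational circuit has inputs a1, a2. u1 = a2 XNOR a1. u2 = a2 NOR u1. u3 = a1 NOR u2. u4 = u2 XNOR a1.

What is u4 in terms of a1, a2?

(a2 NOR (a2 XNOR a1)) XNOR a1

u1 = a2 XNOR a1
u2 = a2 NOR u1 = a2 NOR (a2 XNOR a1)
u4 = u2 XNOR a1 = (a2 NOR (a2 XNOR a1)) XNOR a1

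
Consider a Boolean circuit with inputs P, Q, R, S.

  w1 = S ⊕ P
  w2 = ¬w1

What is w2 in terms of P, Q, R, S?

w1 = S ⊕ P
w2 = ¬w1 = ¬(S ⊕ P)

¬(S ⊕ P)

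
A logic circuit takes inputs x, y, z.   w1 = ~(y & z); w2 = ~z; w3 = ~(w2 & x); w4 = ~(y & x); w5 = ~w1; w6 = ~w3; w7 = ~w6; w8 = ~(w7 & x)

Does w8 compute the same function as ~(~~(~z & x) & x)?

No

w2 = ~z
w3 = ~(w2 & x) = ~(~z & x)
w6 = ~w3 = ~(~(~z & x))
w7 = ~w6 = ~~(~(~z & x))
w8 = ~(w7 & x) = ~(~~(~(~z & x)) & x)
At x=1, y=0, z=0: circuit gives 1, formula gives 0.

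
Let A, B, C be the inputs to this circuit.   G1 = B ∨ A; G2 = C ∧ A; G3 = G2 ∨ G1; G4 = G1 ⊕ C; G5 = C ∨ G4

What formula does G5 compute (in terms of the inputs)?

G1 = B ∨ A
G4 = G1 ⊕ C = (B ∨ A) ⊕ C
G5 = C ∨ G4 = C ∨ ((B ∨ A) ⊕ C)

C ∨ ((B ∨ A) ⊕ C)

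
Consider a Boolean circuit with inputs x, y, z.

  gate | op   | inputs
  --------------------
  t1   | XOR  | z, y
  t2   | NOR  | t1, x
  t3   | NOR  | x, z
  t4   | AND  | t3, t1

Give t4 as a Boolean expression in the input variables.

t1 = z XOR y
t3 = x NOR z
t4 = t3 AND t1 = (x NOR z) AND (z XOR y)

(x NOR z) AND (z XOR y)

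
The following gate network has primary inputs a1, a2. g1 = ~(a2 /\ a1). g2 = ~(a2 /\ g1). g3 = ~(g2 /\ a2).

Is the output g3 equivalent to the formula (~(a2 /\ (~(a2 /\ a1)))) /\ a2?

g1 = ~(a2 /\ a1)
g2 = ~(a2 /\ g1) = ~(a2 /\ (~(a2 /\ a1)))
g3 = ~(g2 /\ a2) = ~((~(a2 /\ (~(a2 /\ a1)))) /\ a2)
At a1=0, a2=0: circuit gives 1, formula gives 0.

No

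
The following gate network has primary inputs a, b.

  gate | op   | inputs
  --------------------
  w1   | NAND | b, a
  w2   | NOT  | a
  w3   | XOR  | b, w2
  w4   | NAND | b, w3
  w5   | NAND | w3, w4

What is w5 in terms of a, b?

w2 = NOT a
w3 = b XOR w2 = b XOR NOT a
w4 = b NAND w3 = b NAND (b XOR NOT a)
w5 = w3 NAND w4 = (b XOR NOT a) NAND (b NAND (b XOR NOT a))

(b XOR NOT a) NAND (b NAND (b XOR NOT a))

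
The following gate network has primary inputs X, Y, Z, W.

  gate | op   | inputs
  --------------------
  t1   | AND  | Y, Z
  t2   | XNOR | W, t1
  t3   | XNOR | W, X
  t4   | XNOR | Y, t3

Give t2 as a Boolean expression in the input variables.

t1 = Y AND Z
t2 = W XNOR t1 = W XNOR (Y AND Z)

W XNOR (Y AND Z)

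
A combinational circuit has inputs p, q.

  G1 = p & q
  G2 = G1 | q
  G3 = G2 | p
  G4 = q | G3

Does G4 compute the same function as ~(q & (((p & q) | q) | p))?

No

G1 = p & q
G2 = G1 | q = (p & q) | q
G3 = G2 | p = ((p & q) | q) | p
G4 = q | G3 = q | (((p & q) | q) | p)
At p=0, q=0: circuit gives 0, formula gives 1.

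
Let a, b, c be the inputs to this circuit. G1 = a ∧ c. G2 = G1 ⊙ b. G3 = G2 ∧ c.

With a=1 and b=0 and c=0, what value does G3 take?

G1 = 1 ∧ 0 = 0
G2 = 0 ⊙ 0 = 1
G3 = 1 ∧ 0 = 0

0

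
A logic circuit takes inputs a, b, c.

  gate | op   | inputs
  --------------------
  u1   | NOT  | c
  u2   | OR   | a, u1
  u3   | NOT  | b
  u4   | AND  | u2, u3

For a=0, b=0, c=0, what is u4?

u1 = NOT 0 = 1
u2 = 0 OR 1 = 1
u3 = NOT 0 = 1
u4 = 1 AND 1 = 1

1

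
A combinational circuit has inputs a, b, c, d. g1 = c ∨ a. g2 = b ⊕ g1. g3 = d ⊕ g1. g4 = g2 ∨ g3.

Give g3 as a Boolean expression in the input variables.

g1 = c ∨ a
g3 = d ⊕ g1 = d ⊕ (c ∨ a)

d ⊕ (c ∨ a)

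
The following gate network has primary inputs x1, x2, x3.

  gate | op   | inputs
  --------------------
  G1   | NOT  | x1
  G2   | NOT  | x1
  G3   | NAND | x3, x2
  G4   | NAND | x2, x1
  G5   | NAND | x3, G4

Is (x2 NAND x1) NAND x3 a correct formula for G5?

Yes

G4 = x2 NAND x1
G5 = x3 NAND G4 = x3 NAND (x2 NAND x1)
At x1=0, x2=0, x3=1: circuit gives 0, formula gives 0.
At x1=0, x2=0, x3=0: circuit gives 1, formula gives 1.
Agrees on all 8 inputs.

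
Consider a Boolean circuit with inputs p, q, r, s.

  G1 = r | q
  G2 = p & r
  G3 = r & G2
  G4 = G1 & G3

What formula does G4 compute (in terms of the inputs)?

(r | q) & (r & (p & r))

G1 = r | q
G2 = p & r
G3 = r & G2 = r & (p & r)
G4 = G1 & G3 = (r | q) & (r & (p & r))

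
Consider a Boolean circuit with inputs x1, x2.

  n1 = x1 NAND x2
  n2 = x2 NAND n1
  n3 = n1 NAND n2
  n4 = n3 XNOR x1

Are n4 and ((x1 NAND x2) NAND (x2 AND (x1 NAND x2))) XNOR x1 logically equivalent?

n1 = x1 NAND x2
n2 = x2 NAND n1 = x2 NAND (x1 NAND x2)
n3 = n1 NAND n2 = (x1 NAND x2) NAND (x2 NAND (x1 NAND x2))
n4 = n3 XNOR x1 = ((x1 NAND x2) NAND (x2 NAND (x1 NAND x2))) XNOR x1
At x1=0, x2=0: circuit gives 1, formula gives 0.

No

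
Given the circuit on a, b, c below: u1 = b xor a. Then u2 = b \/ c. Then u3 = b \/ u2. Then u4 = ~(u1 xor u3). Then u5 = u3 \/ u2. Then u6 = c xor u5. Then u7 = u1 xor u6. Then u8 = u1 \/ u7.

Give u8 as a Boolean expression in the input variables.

u1 = b xor a
u2 = b \/ c
u3 = b \/ u2 = b \/ (b \/ c)
u5 = u3 \/ u2 = (b \/ (b \/ c)) \/ (b \/ c)
u6 = c xor u5 = c xor ((b \/ (b \/ c)) \/ (b \/ c))
u7 = u1 xor u6 = (b xor a) xor (c xor ((b \/ (b \/ c)) \/ (b \/ c)))
u8 = u1 \/ u7 = (b xor a) \/ ((b xor a) xor (c xor ((b \/ (b \/ c)) \/ (b \/ c))))

(b xor a) \/ ((b xor a) xor (c xor ((b \/ (b \/ c)) \/ (b \/ c))))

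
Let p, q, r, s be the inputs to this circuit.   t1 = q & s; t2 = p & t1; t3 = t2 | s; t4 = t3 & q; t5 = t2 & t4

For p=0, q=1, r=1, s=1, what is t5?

0

t1 = 1 & 1 = 1
t2 = 0 & 1 = 0
t3 = 0 | 1 = 1
t4 = 1 & 1 = 1
t5 = 0 & 1 = 0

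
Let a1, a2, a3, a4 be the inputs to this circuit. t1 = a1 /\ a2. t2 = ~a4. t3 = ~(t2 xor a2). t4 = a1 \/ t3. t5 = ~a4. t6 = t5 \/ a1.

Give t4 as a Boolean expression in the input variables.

t2 = ~a4
t3 = ~(t2 xor a2) = ~(~a4 xor a2)
t4 = a1 \/ t3 = a1 \/ (~(~a4 xor a2))

a1 \/ (~(~a4 xor a2))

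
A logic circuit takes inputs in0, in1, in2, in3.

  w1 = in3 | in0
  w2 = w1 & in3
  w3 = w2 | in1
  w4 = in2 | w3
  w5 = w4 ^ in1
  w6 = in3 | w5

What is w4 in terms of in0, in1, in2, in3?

w1 = in3 | in0
w2 = w1 & in3 = (in3 | in0) & in3
w3 = w2 | in1 = ((in3 | in0) & in3) | in1
w4 = in2 | w3 = in2 | (((in3 | in0) & in3) | in1)

in2 | (((in3 | in0) & in3) | in1)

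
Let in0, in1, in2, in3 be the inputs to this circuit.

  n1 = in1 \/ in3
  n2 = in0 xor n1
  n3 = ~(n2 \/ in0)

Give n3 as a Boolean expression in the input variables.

~((in0 xor (in1 \/ in3)) \/ in0)

n1 = in1 \/ in3
n2 = in0 xor n1 = in0 xor (in1 \/ in3)
n3 = ~(n2 \/ in0) = ~((in0 xor (in1 \/ in3)) \/ in0)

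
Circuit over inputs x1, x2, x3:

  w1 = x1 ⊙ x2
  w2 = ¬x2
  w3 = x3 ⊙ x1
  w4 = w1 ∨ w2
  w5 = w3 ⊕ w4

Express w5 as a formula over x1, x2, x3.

w1 = x1 ⊙ x2
w2 = ¬x2
w3 = x3 ⊙ x1
w4 = w1 ∨ w2 = (x1 ⊙ x2) ∨ ¬x2
w5 = w3 ⊕ w4 = (x3 ⊙ x1) ⊕ ((x1 ⊙ x2) ∨ ¬x2)

(x3 ⊙ x1) ⊕ ((x1 ⊙ x2) ∨ ¬x2)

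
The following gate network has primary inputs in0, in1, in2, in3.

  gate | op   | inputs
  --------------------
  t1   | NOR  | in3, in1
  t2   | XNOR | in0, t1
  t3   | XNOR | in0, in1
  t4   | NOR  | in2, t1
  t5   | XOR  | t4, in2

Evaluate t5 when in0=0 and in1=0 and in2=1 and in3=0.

t1 = 0 NOR 0 = 1
t4 = 1 NOR 1 = 0
t5 = 0 XOR 1 = 1

1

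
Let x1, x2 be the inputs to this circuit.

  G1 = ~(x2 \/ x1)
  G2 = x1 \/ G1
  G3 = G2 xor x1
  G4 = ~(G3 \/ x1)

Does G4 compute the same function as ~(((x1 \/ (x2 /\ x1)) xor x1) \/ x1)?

No

G1 = ~(x2 \/ x1)
G2 = x1 \/ G1 = x1 \/ (~(x2 \/ x1))
G3 = G2 xor x1 = (x1 \/ (~(x2 \/ x1))) xor x1
G4 = ~(G3 \/ x1) = ~(((x1 \/ (~(x2 \/ x1))) xor x1) \/ x1)
At x1=0, x2=0: circuit gives 0, formula gives 1.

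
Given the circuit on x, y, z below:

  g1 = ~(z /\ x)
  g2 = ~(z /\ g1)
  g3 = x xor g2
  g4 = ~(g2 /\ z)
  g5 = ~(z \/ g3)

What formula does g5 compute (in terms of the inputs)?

~(z \/ (x xor (~(z /\ (~(z /\ x))))))

g1 = ~(z /\ x)
g2 = ~(z /\ g1) = ~(z /\ (~(z /\ x)))
g3 = x xor g2 = x xor (~(z /\ (~(z /\ x))))
g5 = ~(z \/ g3) = ~(z \/ (x xor (~(z /\ (~(z /\ x))))))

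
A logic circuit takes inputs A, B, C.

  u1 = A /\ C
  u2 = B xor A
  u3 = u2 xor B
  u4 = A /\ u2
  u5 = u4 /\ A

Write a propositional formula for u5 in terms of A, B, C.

u2 = B xor A
u4 = A /\ u2 = A /\ (B xor A)
u5 = u4 /\ A = (A /\ (B xor A)) /\ A

(A /\ (B xor A)) /\ A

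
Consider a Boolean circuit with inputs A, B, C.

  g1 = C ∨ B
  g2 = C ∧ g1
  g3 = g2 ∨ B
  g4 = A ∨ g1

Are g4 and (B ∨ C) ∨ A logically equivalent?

g1 = C ∨ B
g4 = A ∨ g1 = A ∨ (C ∨ B)
At A=0, B=0, C=0: circuit gives 0, formula gives 0.
At A=0, B=0, C=1: circuit gives 1, formula gives 1.
Agrees on all 8 inputs.

Yes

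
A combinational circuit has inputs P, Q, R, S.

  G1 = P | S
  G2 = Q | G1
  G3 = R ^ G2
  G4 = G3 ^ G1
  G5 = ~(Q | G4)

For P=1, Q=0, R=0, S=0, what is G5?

1

G1 = 1 | 0 = 1
G2 = 0 | 1 = 1
G3 = 0 ^ 1 = 1
G4 = 1 ^ 1 = 0
G5 = ~(0 | 0) = 1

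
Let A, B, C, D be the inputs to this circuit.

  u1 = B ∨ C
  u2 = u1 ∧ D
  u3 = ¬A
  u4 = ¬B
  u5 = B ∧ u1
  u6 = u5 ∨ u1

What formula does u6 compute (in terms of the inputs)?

(B ∧ (B ∨ C)) ∨ (B ∨ C)

u1 = B ∨ C
u5 = B ∧ u1 = B ∧ (B ∨ C)
u6 = u5 ∨ u1 = (B ∧ (B ∨ C)) ∨ (B ∨ C)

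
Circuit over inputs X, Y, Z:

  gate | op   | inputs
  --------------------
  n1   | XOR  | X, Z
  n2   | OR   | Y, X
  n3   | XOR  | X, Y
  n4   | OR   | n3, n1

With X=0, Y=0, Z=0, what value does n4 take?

0

n1 = 0 XOR 0 = 0
n3 = 0 XOR 0 = 0
n4 = 0 OR 0 = 0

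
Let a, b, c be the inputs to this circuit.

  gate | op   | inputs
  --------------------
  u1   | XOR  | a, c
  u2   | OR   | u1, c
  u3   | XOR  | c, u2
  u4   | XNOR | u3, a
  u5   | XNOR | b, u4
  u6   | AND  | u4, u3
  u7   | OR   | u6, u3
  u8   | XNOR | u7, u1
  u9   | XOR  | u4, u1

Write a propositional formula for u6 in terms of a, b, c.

u1 = a XOR c
u2 = u1 OR c = (a XOR c) OR c
u3 = c XOR u2 = c XOR ((a XOR c) OR c)
u4 = u3 XNOR a = (c XOR ((a XOR c) OR c)) XNOR a
u6 = u4 AND u3 = ((c XOR ((a XOR c) OR c)) XNOR a) AND (c XOR ((a XOR c) OR c))

((c XOR ((a XOR c) OR c)) XNOR a) AND (c XOR ((a XOR c) OR c))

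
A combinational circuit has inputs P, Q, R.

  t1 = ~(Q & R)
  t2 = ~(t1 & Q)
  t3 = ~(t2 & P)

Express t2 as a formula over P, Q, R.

t1 = ~(Q & R)
t2 = ~(t1 & Q) = ~((~(Q & R)) & Q)

~((~(Q & R)) & Q)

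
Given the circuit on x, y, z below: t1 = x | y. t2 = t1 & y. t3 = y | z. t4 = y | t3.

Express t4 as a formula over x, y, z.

y | (y | z)

t3 = y | z
t4 = y | t3 = y | (y | z)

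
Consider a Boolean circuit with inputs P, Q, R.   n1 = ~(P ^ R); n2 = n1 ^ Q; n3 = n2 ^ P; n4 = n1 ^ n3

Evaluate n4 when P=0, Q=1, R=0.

n1 = ~(0 ^ 0) = 1
n2 = 1 ^ 1 = 0
n3 = 0 ^ 0 = 0
n4 = 1 ^ 0 = 1

1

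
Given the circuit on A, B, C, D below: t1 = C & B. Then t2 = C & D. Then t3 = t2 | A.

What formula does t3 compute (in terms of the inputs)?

(C & D) | A

t2 = C & D
t3 = t2 | A = (C & D) | A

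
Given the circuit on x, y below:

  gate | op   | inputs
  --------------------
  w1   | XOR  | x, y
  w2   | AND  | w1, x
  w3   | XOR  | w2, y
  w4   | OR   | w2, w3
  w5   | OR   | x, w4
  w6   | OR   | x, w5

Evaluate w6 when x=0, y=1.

w1 = 0 XOR 1 = 1
w2 = 1 AND 0 = 0
w3 = 0 XOR 1 = 1
w4 = 0 OR 1 = 1
w5 = 0 OR 1 = 1
w6 = 0 OR 1 = 1

1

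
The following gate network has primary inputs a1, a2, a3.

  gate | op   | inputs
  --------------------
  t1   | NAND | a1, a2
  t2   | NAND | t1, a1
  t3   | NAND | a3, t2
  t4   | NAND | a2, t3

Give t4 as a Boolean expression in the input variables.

a2 NAND (a3 NAND ((a1 NAND a2) NAND a1))

t1 = a1 NAND a2
t2 = t1 NAND a1 = (a1 NAND a2) NAND a1
t3 = a3 NAND t2 = a3 NAND ((a1 NAND a2) NAND a1)
t4 = a2 NAND t3 = a2 NAND (a3 NAND ((a1 NAND a2) NAND a1))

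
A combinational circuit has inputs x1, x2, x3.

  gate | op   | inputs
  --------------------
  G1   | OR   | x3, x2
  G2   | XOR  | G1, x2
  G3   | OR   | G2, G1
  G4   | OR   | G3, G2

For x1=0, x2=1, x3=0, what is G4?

1

G1 = 0 OR 1 = 1
G2 = 1 XOR 1 = 0
G3 = 0 OR 1 = 1
G4 = 1 OR 0 = 1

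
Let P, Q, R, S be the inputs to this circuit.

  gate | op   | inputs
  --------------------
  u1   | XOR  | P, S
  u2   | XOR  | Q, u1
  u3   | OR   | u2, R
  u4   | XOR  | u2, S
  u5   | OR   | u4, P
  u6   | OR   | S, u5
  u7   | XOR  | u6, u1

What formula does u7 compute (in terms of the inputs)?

(S OR (((Q XOR (P XOR S)) XOR S) OR P)) XOR (P XOR S)

u1 = P XOR S
u2 = Q XOR u1 = Q XOR (P XOR S)
u4 = u2 XOR S = (Q XOR (P XOR S)) XOR S
u5 = u4 OR P = ((Q XOR (P XOR S)) XOR S) OR P
u6 = S OR u5 = S OR (((Q XOR (P XOR S)) XOR S) OR P)
u7 = u6 XOR u1 = (S OR (((Q XOR (P XOR S)) XOR S) OR P)) XOR (P XOR S)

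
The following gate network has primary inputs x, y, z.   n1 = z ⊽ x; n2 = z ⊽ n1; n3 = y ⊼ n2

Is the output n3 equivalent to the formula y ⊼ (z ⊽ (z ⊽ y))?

No

n1 = z ⊽ x
n2 = z ⊽ n1 = z ⊽ (z ⊽ x)
n3 = y ⊼ n2 = y ⊼ (z ⊽ (z ⊽ x))
At x=0, y=1, z=0: circuit gives 1, formula gives 0.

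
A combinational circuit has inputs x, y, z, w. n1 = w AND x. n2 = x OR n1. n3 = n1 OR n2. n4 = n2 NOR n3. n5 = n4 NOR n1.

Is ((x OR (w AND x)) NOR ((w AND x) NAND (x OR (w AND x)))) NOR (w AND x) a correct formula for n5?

n1 = w AND x
n2 = x OR n1 = x OR (w AND x)
n3 = n1 OR n2 = (w AND x) OR (x OR (w AND x))
n4 = n2 NOR n3 = (x OR (w AND x)) NOR ((w AND x) OR (x OR (w AND x)))
n5 = n4 NOR n1 = ((x OR (w AND x)) NOR ((w AND x) OR (x OR (w AND x)))) NOR (w AND x)
At x=0, y=0, z=0, w=0: circuit gives 0, formula gives 1.

No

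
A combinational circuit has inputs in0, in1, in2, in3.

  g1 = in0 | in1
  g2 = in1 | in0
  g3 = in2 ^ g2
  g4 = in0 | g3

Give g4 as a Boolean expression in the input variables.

in0 | (in2 ^ (in1 | in0))

g2 = in1 | in0
g3 = in2 ^ g2 = in2 ^ (in1 | in0)
g4 = in0 | g3 = in0 | (in2 ^ (in1 | in0))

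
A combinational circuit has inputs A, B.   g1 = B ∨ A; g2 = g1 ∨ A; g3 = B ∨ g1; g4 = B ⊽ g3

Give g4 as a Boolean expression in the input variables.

B ⊽ (B ∨ (B ∨ A))

g1 = B ∨ A
g3 = B ∨ g1 = B ∨ (B ∨ A)
g4 = B ⊽ g3 = B ⊽ (B ∨ (B ∨ A))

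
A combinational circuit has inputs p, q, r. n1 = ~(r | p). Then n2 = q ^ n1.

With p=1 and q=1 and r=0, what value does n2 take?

n1 = ~(0 | 1) = 0
n2 = 1 ^ 0 = 1

1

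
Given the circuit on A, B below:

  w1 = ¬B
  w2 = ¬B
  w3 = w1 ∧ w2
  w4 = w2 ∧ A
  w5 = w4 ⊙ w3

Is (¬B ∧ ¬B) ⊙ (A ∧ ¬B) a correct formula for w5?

Yes

w1 = ¬B
w2 = ¬B
w3 = w1 ∧ w2 = ¬B ∧ ¬B
w4 = w2 ∧ A = ¬B ∧ A
w5 = w4 ⊙ w3 = (¬B ∧ A) ⊙ (¬B ∧ ¬B)
At A=0, B=0: circuit gives 0, formula gives 0.
At A=0, B=1: circuit gives 1, formula gives 1.
Agrees on all 4 inputs.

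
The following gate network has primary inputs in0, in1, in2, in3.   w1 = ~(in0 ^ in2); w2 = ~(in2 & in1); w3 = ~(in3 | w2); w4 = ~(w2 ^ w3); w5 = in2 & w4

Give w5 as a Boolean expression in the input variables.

w2 = ~(in2 & in1)
w3 = ~(in3 | w2) = ~(in3 | (~(in2 & in1)))
w4 = ~(w2 ^ w3) = ~((~(in2 & in1)) ^ (~(in3 | (~(in2 & in1)))))
w5 = in2 & w4 = in2 & (~((~(in2 & in1)) ^ (~(in3 | (~(in2 & in1))))))

in2 & (~((~(in2 & in1)) ^ (~(in3 | (~(in2 & in1))))))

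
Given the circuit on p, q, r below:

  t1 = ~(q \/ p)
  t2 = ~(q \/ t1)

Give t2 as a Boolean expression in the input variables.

~(q \/ (~(q \/ p)))

t1 = ~(q \/ p)
t2 = ~(q \/ t1) = ~(q \/ (~(q \/ p)))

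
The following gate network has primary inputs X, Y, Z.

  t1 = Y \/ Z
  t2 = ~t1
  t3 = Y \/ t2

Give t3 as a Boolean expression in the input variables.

t1 = Y \/ Z
t2 = ~t1 = ~(Y \/ Z)
t3 = Y \/ t2 = Y \/ ~(Y \/ Z)

Y \/ ~(Y \/ Z)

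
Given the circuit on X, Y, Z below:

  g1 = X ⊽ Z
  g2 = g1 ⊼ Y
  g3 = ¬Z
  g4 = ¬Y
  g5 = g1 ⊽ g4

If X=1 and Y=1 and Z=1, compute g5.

g1 = 1 ⊽ 1 = 0
g4 = ¬1 = 0
g5 = 0 ⊽ 0 = 1

1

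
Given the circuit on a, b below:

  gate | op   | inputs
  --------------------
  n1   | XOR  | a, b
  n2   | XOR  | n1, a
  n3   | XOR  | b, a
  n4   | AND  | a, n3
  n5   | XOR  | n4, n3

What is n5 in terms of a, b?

n3 = b XOR a
n4 = a AND n3 = a AND (b XOR a)
n5 = n4 XOR n3 = (a AND (b XOR a)) XOR (b XOR a)

(a AND (b XOR a)) XOR (b XOR a)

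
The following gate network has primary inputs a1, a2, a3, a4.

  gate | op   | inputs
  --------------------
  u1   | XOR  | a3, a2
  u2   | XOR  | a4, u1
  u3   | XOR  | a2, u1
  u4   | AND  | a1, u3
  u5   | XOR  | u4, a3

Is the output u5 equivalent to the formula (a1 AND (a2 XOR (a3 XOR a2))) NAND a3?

u1 = a3 XOR a2
u3 = a2 XOR u1 = a2 XOR (a3 XOR a2)
u4 = a1 AND u3 = a1 AND (a2 XOR (a3 XOR a2))
u5 = u4 XOR a3 = (a1 AND (a2 XOR (a3 XOR a2))) XOR a3
At a1=0, a2=0, a3=0, a4=0: circuit gives 0, formula gives 1.

No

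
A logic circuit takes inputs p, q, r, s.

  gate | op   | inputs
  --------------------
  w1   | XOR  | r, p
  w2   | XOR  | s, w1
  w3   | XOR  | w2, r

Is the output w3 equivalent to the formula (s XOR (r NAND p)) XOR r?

w1 = r XOR p
w2 = s XOR w1 = s XOR (r XOR p)
w3 = w2 XOR r = (s XOR (r XOR p)) XOR r
At p=0, q=0, r=0, s=0: circuit gives 0, formula gives 1.

No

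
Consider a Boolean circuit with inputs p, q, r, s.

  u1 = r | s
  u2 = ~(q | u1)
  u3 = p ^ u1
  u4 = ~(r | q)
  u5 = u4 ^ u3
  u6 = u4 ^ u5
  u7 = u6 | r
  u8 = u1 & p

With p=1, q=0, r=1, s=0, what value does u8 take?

u1 = 1 | 0 = 1
u8 = 1 & 1 = 1

1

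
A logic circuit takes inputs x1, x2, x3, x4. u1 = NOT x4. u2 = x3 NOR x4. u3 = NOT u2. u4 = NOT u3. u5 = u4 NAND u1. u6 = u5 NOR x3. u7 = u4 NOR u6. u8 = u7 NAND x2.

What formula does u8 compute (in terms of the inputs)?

u1 = NOT x4
u2 = x3 NOR x4
u3 = NOT u2 = NOT (x3 NOR x4)
u4 = NOT u3 = NOT NOT (x3 NOR x4)
u5 = u4 NAND u1 = NOT NOT (x3 NOR x4) NAND NOT x4
u6 = u5 NOR x3 = (NOT NOT (x3 NOR x4) NAND NOT x4) NOR x3
u7 = u4 NOR u6 = NOT NOT (x3 NOR x4) NOR ((NOT NOT (x3 NOR x4) NAND NOT x4) NOR x3)
u8 = u7 NAND x2 = (NOT NOT (x3 NOR x4) NOR ((NOT NOT (x3 NOR x4) NAND NOT x4) NOR x3)) NAND x2

(NOT NOT (x3 NOR x4) NOR ((NOT NOT (x3 NOR x4) NAND NOT x4) NOR x3)) NAND x2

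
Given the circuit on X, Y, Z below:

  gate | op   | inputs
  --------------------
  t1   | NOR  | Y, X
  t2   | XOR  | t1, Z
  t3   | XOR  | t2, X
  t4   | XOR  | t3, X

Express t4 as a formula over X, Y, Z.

t1 = Y NOR X
t2 = t1 XOR Z = (Y NOR X) XOR Z
t3 = t2 XOR X = ((Y NOR X) XOR Z) XOR X
t4 = t3 XOR X = (((Y NOR X) XOR Z) XOR X) XOR X

(((Y NOR X) XOR Z) XOR X) XOR X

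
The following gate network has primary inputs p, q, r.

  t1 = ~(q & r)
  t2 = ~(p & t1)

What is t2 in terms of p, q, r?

~(p & (~(q & r)))

t1 = ~(q & r)
t2 = ~(p & t1) = ~(p & (~(q & r)))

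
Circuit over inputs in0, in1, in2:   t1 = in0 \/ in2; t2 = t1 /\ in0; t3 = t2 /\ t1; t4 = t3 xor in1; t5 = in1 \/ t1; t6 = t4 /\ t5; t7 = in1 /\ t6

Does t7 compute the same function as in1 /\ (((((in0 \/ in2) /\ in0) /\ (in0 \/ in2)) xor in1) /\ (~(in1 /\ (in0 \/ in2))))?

t1 = in0 \/ in2
t2 = t1 /\ in0 = (in0 \/ in2) /\ in0
t3 = t2 /\ t1 = ((in0 \/ in2) /\ in0) /\ (in0 \/ in2)
t4 = t3 xor in1 = (((in0 \/ in2) /\ in0) /\ (in0 \/ in2)) xor in1
t5 = in1 \/ t1 = in1 \/ (in0 \/ in2)
t6 = t4 /\ t5 = ((((in0 \/ in2) /\ in0) /\ (in0 \/ in2)) xor in1) /\ (in1 \/ (in0 \/ in2))
t7 = in1 /\ t6 = in1 /\ (((((in0 \/ in2) /\ in0) /\ (in0 \/ in2)) xor in1) /\ (in1 \/ (in0 \/ in2)))
At in0=0, in1=1, in2=1: circuit gives 1, formula gives 0.

No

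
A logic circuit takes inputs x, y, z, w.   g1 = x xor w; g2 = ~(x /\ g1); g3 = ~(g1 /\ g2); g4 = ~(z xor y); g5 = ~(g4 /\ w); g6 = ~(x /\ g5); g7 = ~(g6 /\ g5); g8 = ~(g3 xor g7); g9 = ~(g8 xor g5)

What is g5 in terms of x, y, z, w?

g4 = ~(z xor y)
g5 = ~(g4 /\ w) = ~((~(z xor y)) /\ w)

~((~(z xor y)) /\ w)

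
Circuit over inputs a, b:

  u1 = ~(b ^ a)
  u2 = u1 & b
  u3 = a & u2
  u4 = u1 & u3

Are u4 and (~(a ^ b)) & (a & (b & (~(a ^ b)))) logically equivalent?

u1 = ~(b ^ a)
u2 = u1 & b = (~(b ^ a)) & b
u3 = a & u2 = a & ((~(b ^ a)) & b)
u4 = u1 & u3 = (~(b ^ a)) & (a & ((~(b ^ a)) & b))
At a=0, b=0: circuit gives 0, formula gives 0.
At a=1, b=1: circuit gives 1, formula gives 1.
Agrees on all 4 inputs.

Yes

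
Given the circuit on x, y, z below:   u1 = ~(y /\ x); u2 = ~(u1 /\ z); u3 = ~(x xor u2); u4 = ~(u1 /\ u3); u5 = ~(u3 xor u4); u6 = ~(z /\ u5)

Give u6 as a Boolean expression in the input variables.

u1 = ~(y /\ x)
u2 = ~(u1 /\ z) = ~((~(y /\ x)) /\ z)
u3 = ~(x xor u2) = ~(x xor (~((~(y /\ x)) /\ z)))
u4 = ~(u1 /\ u3) = ~((~(y /\ x)) /\ (~(x xor (~((~(y /\ x)) /\ z)))))
u5 = ~(u3 xor u4) = ~((~(x xor (~((~(y /\ x)) /\ z)))) xor (~((~(y /\ x)) /\ (~(x xor (~((~(y /\ x)) /\ z)))))))
u6 = ~(z /\ u5) = ~(z /\ (~((~(x xor (~((~(y /\ x)) /\ z)))) xor (~((~(y /\ x)) /\ (~(x xor (~((~(y /\ x)) /\ z)))))))))

~(z /\ (~((~(x xor (~((~(y /\ x)) /\ z)))) xor (~((~(y /\ x)) /\ (~(x xor (~((~(y /\ x)) /\ z)))))))))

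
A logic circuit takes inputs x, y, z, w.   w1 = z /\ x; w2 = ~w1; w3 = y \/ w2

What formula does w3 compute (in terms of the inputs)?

w1 = z /\ x
w2 = ~w1 = ~(z /\ x)
w3 = y \/ w2 = y \/ ~(z /\ x)

y \/ ~(z /\ x)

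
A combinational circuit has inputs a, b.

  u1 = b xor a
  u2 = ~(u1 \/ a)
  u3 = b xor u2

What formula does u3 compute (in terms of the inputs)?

b xor (~((b xor a) \/ a))

u1 = b xor a
u2 = ~(u1 \/ a) = ~((b xor a) \/ a)
u3 = b xor u2 = b xor (~((b xor a) \/ a))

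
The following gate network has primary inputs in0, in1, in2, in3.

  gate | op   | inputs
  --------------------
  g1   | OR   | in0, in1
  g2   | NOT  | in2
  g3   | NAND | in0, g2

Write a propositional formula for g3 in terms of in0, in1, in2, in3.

g2 = NOT in2
g3 = in0 NAND g2 = in0 NAND NOT in2

in0 NAND NOT in2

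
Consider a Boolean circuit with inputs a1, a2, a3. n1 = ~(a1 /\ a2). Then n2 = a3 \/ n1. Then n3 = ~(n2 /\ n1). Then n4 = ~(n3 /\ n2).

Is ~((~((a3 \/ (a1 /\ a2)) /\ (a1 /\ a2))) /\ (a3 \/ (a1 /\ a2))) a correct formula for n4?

n1 = ~(a1 /\ a2)
n2 = a3 \/ n1 = a3 \/ (~(a1 /\ a2))
n3 = ~(n2 /\ n1) = ~((a3 \/ (~(a1 /\ a2))) /\ (~(a1 /\ a2)))
n4 = ~(n3 /\ n2) = ~((~((a3 \/ (~(a1 /\ a2))) /\ (~(a1 /\ a2)))) /\ (a3 \/ (~(a1 /\ a2))))
At a1=0, a2=0, a3=1: circuit gives 1, formula gives 0.

No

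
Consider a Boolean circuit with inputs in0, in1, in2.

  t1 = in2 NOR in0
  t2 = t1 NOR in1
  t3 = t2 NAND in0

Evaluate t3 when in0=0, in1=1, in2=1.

t1 = 1 NOR 0 = 0
t2 = 0 NOR 1 = 0
t3 = 0 NAND 0 = 1

1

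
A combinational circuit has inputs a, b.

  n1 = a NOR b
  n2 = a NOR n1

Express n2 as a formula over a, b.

n1 = a NOR b
n2 = a NOR n1 = a NOR (a NOR b)

a NOR (a NOR b)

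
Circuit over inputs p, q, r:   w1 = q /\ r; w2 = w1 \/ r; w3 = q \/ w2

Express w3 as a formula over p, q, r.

q \/ ((q /\ r) \/ r)

w1 = q /\ r
w2 = w1 \/ r = (q /\ r) \/ r
w3 = q \/ w2 = q \/ ((q /\ r) \/ r)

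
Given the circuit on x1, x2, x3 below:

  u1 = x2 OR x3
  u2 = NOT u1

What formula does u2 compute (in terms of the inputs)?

NOT (x2 OR x3)

u1 = x2 OR x3
u2 = NOT u1 = NOT (x2 OR x3)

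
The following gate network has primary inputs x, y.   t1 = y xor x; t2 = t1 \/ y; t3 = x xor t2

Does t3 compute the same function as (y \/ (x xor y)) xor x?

Yes

t1 = y xor x
t2 = t1 \/ y = (y xor x) \/ y
t3 = x xor t2 = x xor ((y xor x) \/ y)
At x=0, y=0: circuit gives 0, formula gives 0.
At x=0, y=1: circuit gives 1, formula gives 1.
Agrees on all 4 inputs.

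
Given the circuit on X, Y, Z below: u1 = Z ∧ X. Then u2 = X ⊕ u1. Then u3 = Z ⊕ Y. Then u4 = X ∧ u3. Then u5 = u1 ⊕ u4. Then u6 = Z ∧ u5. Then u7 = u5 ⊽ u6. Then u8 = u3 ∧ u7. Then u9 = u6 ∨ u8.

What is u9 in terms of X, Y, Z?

u1 = Z ∧ X
u3 = Z ⊕ Y
u4 = X ∧ u3 = X ∧ (Z ⊕ Y)
u5 = u1 ⊕ u4 = (Z ∧ X) ⊕ (X ∧ (Z ⊕ Y))
u6 = Z ∧ u5 = Z ∧ ((Z ∧ X) ⊕ (X ∧ (Z ⊕ Y)))
u7 = u5 ⊽ u6 = ((Z ∧ X) ⊕ (X ∧ (Z ⊕ Y))) ⊽ (Z ∧ ((Z ∧ X) ⊕ (X ∧ (Z ⊕ Y))))
u8 = u3 ∧ u7 = (Z ⊕ Y) ∧ (((Z ∧ X) ⊕ (X ∧ (Z ⊕ Y))) ⊽ (Z ∧ ((Z ∧ X) ⊕ (X ∧ (Z ⊕ Y)))))
u9 = u6 ∨ u8 = (Z ∧ ((Z ∧ X) ⊕ (X ∧ (Z ⊕ Y)))) ∨ ((Z ⊕ Y) ∧ (((Z ∧ X) ⊕ (X ∧ (Z ⊕ Y))) ⊽ (Z ∧ ((Z ∧ X) ⊕ (X ∧ (Z ⊕ Y))))))

(Z ∧ ((Z ∧ X) ⊕ (X ∧ (Z ⊕ Y)))) ∨ ((Z ⊕ Y) ∧ (((Z ∧ X) ⊕ (X ∧ (Z ⊕ Y))) ⊽ (Z ∧ ((Z ∧ X) ⊕ (X ∧ (Z ⊕ Y))))))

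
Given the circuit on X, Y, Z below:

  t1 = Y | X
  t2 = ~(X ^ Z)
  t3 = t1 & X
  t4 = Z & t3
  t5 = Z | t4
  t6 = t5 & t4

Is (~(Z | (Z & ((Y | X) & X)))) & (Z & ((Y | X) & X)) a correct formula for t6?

No

t1 = Y | X
t3 = t1 & X = (Y | X) & X
t4 = Z & t3 = Z & ((Y | X) & X)
t5 = Z | t4 = Z | (Z & ((Y | X) & X))
t6 = t5 & t4 = (Z | (Z & ((Y | X) & X))) & (Z & ((Y | X) & X))
At X=1, Y=0, Z=1: circuit gives 1, formula gives 0.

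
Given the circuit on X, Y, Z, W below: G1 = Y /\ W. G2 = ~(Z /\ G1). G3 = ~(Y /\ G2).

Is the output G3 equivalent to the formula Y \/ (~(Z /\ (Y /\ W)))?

G1 = Y /\ W
G2 = ~(Z /\ G1) = ~(Z /\ (Y /\ W))
G3 = ~(Y /\ G2) = ~(Y /\ (~(Z /\ (Y /\ W))))
At X=0, Y=1, Z=0, W=0: circuit gives 0, formula gives 1.

No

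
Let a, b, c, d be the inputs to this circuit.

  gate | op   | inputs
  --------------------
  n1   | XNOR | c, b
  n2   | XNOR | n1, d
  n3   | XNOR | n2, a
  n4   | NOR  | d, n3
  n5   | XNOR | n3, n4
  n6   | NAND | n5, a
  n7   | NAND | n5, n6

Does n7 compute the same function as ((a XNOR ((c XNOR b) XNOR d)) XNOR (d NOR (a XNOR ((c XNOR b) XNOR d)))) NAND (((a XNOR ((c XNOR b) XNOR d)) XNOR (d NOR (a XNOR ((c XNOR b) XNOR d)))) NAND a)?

n1 = c XNOR b
n2 = n1 XNOR d = (c XNOR b) XNOR d
n3 = n2 XNOR a = ((c XNOR b) XNOR d) XNOR a
n4 = d NOR n3 = d NOR (((c XNOR b) XNOR d) XNOR a)
n5 = n3 XNOR n4 = (((c XNOR b) XNOR d) XNOR a) XNOR (d NOR (((c XNOR b) XNOR d) XNOR a))
n6 = n5 NAND a = ((((c XNOR b) XNOR d) XNOR a) XNOR (d NOR (((c XNOR b) XNOR d) XNOR a))) NAND a
n7 = n5 NAND n6 = ((((c XNOR b) XNOR d) XNOR a) XNOR (d NOR (((c XNOR b) XNOR d) XNOR a))) NAND (((((c XNOR b) XNOR d) XNOR a) XNOR (d NOR (((c XNOR b) XNOR d) XNOR a))) NAND a)
At a=0, b=0, c=0, d=1: circuit gives 0, formula gives 0.
At a=0, b=0, c=0, d=0: circuit gives 1, formula gives 1.
Agrees on all 16 inputs.

Yes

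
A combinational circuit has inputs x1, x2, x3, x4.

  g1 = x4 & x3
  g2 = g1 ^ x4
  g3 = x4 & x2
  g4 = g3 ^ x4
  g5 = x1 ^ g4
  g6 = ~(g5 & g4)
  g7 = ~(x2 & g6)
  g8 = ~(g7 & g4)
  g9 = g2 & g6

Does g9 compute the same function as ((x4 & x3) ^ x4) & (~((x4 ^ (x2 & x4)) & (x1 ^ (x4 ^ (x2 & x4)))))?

Yes

g1 = x4 & x3
g2 = g1 ^ x4 = (x4 & x3) ^ x4
g3 = x4 & x2
g4 = g3 ^ x4 = (x4 & x2) ^ x4
g5 = x1 ^ g4 = x1 ^ ((x4 & x2) ^ x4)
g6 = ~(g5 & g4) = ~((x1 ^ ((x4 & x2) ^ x4)) & ((x4 & x2) ^ x4))
g9 = g2 & g6 = ((x4 & x3) ^ x4) & (~((x1 ^ ((x4 & x2) ^ x4)) & ((x4 & x2) ^ x4)))
At x1=0, x2=0, x3=0, x4=0: circuit gives 0, formula gives 0.
At x1=0, x2=1, x3=0, x4=1: circuit gives 1, formula gives 1.
Agrees on all 16 inputs.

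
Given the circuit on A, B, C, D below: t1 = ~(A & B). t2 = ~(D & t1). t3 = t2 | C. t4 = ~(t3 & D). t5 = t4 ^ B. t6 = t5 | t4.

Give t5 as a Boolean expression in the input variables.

t1 = ~(A & B)
t2 = ~(D & t1) = ~(D & (~(A & B)))
t3 = t2 | C = (~(D & (~(A & B)))) | C
t4 = ~(t3 & D) = ~(((~(D & (~(A & B)))) | C) & D)
t5 = t4 ^ B = (~(((~(D & (~(A & B)))) | C) & D)) ^ B

(~(((~(D & (~(A & B)))) | C) & D)) ^ B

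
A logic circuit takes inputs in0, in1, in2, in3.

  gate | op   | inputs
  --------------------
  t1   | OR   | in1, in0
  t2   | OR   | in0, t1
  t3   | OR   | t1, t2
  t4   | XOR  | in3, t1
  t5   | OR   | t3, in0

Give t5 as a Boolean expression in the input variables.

t1 = in1 OR in0
t2 = in0 OR t1 = in0 OR (in1 OR in0)
t3 = t1 OR t2 = (in1 OR in0) OR (in0 OR (in1 OR in0))
t5 = t3 OR in0 = ((in1 OR in0) OR (in0 OR (in1 OR in0))) OR in0

((in1 OR in0) OR (in0 OR (in1 OR in0))) OR in0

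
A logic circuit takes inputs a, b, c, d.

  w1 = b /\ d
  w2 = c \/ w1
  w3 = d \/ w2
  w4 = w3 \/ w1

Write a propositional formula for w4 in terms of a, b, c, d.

(d \/ (c \/ (b /\ d))) \/ (b /\ d)

w1 = b /\ d
w2 = c \/ w1 = c \/ (b /\ d)
w3 = d \/ w2 = d \/ (c \/ (b /\ d))
w4 = w3 \/ w1 = (d \/ (c \/ (b /\ d))) \/ (b /\ d)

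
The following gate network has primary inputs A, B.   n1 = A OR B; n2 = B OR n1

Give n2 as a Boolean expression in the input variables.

B OR (A OR B)

n1 = A OR B
n2 = B OR n1 = B OR (A OR B)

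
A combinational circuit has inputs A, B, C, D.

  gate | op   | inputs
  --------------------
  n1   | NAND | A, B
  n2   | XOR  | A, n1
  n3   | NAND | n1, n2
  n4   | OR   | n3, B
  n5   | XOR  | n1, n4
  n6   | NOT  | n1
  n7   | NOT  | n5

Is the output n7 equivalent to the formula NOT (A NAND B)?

n1 = A NAND B
n2 = A XOR n1 = A XOR (A NAND B)
n3 = n1 NAND n2 = (A NAND B) NAND (A XOR (A NAND B))
n4 = n3 OR B = ((A NAND B) NAND (A XOR (A NAND B))) OR B
n5 = n1 XOR n4 = (A NAND B) XOR (((A NAND B) NAND (A XOR (A NAND B))) OR B)
n7 = NOT n5 = NOT ((A NAND B) XOR (((A NAND B) NAND (A XOR (A NAND B))) OR B))
At A=0, B=1, C=0, D=0: circuit gives 1, formula gives 0.

No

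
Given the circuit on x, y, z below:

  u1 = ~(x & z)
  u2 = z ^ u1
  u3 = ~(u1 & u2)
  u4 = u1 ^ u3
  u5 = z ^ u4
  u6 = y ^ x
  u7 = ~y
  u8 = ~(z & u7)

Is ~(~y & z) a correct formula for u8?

u7 = ~y
u8 = ~(z & u7) = ~(z & ~y)
At x=0, y=0, z=1: circuit gives 0, formula gives 0.
At x=0, y=0, z=0: circuit gives 1, formula gives 1.
Agrees on all 8 inputs.

Yes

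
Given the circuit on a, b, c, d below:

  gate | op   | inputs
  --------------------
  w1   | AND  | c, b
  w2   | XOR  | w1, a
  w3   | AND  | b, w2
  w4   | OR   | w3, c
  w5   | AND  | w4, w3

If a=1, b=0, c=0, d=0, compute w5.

0

w1 = 0 AND 0 = 0
w2 = 0 XOR 1 = 1
w3 = 0 AND 1 = 0
w4 = 0 OR 0 = 0
w5 = 0 AND 0 = 0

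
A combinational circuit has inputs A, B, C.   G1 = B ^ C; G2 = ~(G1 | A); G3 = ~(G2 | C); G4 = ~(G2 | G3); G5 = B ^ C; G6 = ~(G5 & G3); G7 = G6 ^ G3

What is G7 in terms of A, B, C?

(~((B ^ C) & (~((~((B ^ C) | A)) | C)))) ^ (~((~((B ^ C) | A)) | C))

G1 = B ^ C
G2 = ~(G1 | A) = ~((B ^ C) | A)
G3 = ~(G2 | C) = ~((~((B ^ C) | A)) | C)
G5 = B ^ C
G6 = ~(G5 & G3) = ~((B ^ C) & (~((~((B ^ C) | A)) | C)))
G7 = G6 ^ G3 = (~((B ^ C) & (~((~((B ^ C) | A)) | C)))) ^ (~((~((B ^ C) | A)) | C))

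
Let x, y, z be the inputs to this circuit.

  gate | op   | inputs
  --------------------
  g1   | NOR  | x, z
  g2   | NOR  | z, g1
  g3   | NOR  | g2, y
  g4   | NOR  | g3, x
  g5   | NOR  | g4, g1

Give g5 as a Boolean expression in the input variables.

g1 = x NOR z
g2 = z NOR g1 = z NOR (x NOR z)
g3 = g2 NOR y = (z NOR (x NOR z)) NOR y
g4 = g3 NOR x = ((z NOR (x NOR z)) NOR y) NOR x
g5 = g4 NOR g1 = (((z NOR (x NOR z)) NOR y) NOR x) NOR (x NOR z)

(((z NOR (x NOR z)) NOR y) NOR x) NOR (x NOR z)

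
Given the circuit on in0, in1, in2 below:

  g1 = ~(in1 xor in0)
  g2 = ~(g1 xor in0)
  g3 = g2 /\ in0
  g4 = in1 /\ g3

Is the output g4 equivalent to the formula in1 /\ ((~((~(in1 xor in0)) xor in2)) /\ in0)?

No

g1 = ~(in1 xor in0)
g2 = ~(g1 xor in0) = ~((~(in1 xor in0)) xor in0)
g3 = g2 /\ in0 = (~((~(in1 xor in0)) xor in0)) /\ in0
g4 = in1 /\ g3 = in1 /\ ((~((~(in1 xor in0)) xor in0)) /\ in0)
At in0=1, in1=1, in2=0: circuit gives 1, formula gives 0.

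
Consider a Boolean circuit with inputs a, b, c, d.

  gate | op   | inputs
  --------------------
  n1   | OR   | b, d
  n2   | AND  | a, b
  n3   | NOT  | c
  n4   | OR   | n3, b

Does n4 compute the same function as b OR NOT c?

n3 = NOT c
n4 = n3 OR b = NOT c OR b
At a=0, b=0, c=1, d=0: circuit gives 0, formula gives 0.
At a=0, b=0, c=0, d=0: circuit gives 1, formula gives 1.
Agrees on all 16 inputs.

Yes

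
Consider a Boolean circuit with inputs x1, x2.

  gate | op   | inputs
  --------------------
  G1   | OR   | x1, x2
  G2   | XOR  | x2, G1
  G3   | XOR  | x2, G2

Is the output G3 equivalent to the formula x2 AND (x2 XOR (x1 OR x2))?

No

G1 = x1 OR x2
G2 = x2 XOR G1 = x2 XOR (x1 OR x2)
G3 = x2 XOR G2 = x2 XOR (x2 XOR (x1 OR x2))
At x1=0, x2=1: circuit gives 1, formula gives 0.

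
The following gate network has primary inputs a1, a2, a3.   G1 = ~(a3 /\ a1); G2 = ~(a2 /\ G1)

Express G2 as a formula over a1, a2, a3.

G1 = ~(a3 /\ a1)
G2 = ~(a2 /\ G1) = ~(a2 /\ (~(a3 /\ a1)))

~(a2 /\ (~(a3 /\ a1)))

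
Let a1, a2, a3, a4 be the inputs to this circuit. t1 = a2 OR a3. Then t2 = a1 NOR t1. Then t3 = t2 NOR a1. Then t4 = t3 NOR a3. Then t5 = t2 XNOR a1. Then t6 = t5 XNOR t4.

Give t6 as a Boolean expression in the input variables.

((a1 NOR (a2 OR a3)) XNOR a1) XNOR (((a1 NOR (a2 OR a3)) NOR a1) NOR a3)

t1 = a2 OR a3
t2 = a1 NOR t1 = a1 NOR (a2 OR a3)
t3 = t2 NOR a1 = (a1 NOR (a2 OR a3)) NOR a1
t4 = t3 NOR a3 = ((a1 NOR (a2 OR a3)) NOR a1) NOR a3
t5 = t2 XNOR a1 = (a1 NOR (a2 OR a3)) XNOR a1
t6 = t5 XNOR t4 = ((a1 NOR (a2 OR a3)) XNOR a1) XNOR (((a1 NOR (a2 OR a3)) NOR a1) NOR a3)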